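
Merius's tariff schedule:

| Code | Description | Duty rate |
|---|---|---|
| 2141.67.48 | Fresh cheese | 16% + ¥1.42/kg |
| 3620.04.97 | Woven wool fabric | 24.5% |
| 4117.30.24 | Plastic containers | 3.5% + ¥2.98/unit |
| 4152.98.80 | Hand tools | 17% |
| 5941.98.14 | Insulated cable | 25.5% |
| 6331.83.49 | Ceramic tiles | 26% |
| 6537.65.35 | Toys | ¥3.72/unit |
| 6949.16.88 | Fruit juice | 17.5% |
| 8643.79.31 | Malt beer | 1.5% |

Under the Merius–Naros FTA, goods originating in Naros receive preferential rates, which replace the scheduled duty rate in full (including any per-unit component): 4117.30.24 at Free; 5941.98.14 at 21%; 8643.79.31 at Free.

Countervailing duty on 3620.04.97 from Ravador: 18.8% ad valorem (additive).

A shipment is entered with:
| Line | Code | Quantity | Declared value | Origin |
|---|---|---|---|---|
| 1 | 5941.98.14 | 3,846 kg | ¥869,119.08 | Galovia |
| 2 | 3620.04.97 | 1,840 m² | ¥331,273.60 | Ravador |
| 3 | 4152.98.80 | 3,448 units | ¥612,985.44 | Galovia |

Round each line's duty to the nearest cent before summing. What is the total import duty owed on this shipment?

¥469,274.36

Line 1 (5941.98.14, Galovia, 3,846 kg, ¥869,119.08):
Base rate for 5941.98.14 is 25.5%.
5941.98.14 has an FTA preferential rate, but origin Galovia is not Naros; base rate stands.
Duty = ¥869,119.08 × 25.5% = ¥221,625.37.
Line 2 (3620.04.97, Ravador, 1,840 m², ¥331,273.60):
Base rate for 3620.04.97 is 24.5%.
Additional duty on 3620.04.97 from Ravador: +18.8%. Applied ad valorem rate: 24.5% + 18.8% = 43.3%.
Duty = ¥331,273.60 × 43.3% = ¥143,441.47.
Line 3 (4152.98.80, Galovia, 3,448 units, ¥612,985.44):
Base rate for 4152.98.80 is 17%.
Duty = ¥612,985.44 × 17% = ¥104,207.52.
Total = ¥221,625.37 + ¥143,441.47 + ¥104,207.52 = ¥469,274.36.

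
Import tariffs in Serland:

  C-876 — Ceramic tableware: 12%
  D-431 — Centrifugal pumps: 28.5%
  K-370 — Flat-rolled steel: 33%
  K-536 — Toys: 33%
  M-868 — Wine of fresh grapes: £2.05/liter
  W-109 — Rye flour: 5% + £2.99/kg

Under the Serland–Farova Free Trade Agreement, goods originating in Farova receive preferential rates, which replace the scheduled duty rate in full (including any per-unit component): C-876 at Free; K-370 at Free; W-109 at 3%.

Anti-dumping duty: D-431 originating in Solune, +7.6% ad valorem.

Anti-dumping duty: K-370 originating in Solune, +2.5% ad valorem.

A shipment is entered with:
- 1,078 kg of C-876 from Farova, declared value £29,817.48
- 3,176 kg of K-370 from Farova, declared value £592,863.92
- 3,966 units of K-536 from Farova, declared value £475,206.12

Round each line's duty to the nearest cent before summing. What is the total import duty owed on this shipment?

Line 1 (C-876, Farova, 1,078 kg, £29,817.48):
Base rate for C-876 is 12%.
Origin Farova qualifies under the Serland–Farova agreement and C-876 is covered: preferential rate Free applies instead.
Duty = £29,817.48 × 0% = £0.00.
Line 2 (K-370, Farova, 3,176 kg, £592,863.92):
Base rate for K-370 is 33%.
Origin Farova qualifies under the Serland–Farova agreement and K-370 is covered: preferential rate Free applies instead.
The additional-duty order on K-370 targets Solune, not Farova; it does not apply.
Duty = £592,863.92 × 0% = £0.00.
Line 3 (K-536, Farova, 3,966 units, £475,206.12):
Base rate for K-536 is 33%.
Origin Farova is the FTA partner but K-536 is not on the preference list; base rate stands.
Duty = £475,206.12 × 33% = £156,818.02.
Total = £0.00 + £0.00 + £156,818.02 = £156,818.02.

£156,818.02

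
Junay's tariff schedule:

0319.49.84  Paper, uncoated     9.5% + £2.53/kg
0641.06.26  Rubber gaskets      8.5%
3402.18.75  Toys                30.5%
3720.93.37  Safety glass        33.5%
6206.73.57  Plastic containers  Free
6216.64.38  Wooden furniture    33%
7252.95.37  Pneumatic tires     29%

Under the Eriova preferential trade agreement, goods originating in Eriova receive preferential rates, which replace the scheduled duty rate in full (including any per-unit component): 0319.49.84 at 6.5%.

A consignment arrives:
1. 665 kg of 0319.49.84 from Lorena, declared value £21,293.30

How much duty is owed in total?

£3,705.31

Line 1 (0319.49.84, Lorena, 665 kg, £21,293.30):
Base rate for 0319.49.84 is 9.5% + £2.53/kg.
0319.49.84 has an FTA preferential rate, but origin Lorena is not Eriova; base rate stands.
Duty = £21,293.30 × 9.5% + 665 × £2.53 = £3,705.31.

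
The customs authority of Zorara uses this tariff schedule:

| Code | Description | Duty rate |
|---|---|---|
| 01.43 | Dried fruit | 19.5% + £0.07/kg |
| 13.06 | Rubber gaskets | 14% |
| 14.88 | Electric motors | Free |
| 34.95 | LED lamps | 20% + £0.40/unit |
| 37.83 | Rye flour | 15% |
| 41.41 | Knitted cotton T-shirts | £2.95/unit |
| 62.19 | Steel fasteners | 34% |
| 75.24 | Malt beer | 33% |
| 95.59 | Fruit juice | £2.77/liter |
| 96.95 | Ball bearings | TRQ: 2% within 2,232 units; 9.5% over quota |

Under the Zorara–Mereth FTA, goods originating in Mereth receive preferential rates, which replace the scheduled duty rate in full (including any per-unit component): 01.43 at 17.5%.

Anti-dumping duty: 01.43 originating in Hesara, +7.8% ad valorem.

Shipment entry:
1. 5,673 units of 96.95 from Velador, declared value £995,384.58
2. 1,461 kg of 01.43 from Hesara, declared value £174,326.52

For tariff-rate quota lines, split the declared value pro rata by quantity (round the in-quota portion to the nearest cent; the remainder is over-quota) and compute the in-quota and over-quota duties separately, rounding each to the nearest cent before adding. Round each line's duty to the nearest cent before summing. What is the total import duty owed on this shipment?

Line 1 (96.95, Velador, 5,673 units, £995,384.58):
Code 96.95 is under a tariff-rate quota (threshold 2,232 units). In-quota: 2,232 units at 2%; over-quota: 3,441 units at 9.5%.
Pro-rata value split: in-quota = £995,384.58 × 2,232/5,673 = £391,626.72; over-quota = £995,384.58 − £391,626.72 = £603,757.86.
In-quota duty = £391,626.72 × 2% = £7,832.53. Over-quota duty = £603,757.86 × 9.5% = £57,357.00.
Line duty = £7,832.53 + £57,357.00 = £65,189.53.
Line 2 (01.43, Hesara, 1,461 kg, £174,326.52):
Base rate for 01.43 is 19.5% + £0.07/kg.
01.43 has an FTA preferential rate, but origin Hesara is not Mereth; base rate stands.
Additional duty on 01.43 from Hesara: +7.8%. Applied ad valorem rate: 19.5% + 7.8% = 27.3%.
Duty = £174,326.52 × 27.3% + 1,461 × £0.07 = £47,693.41.
Total = £65,189.53 + £47,693.41 = £112,882.94.

£112,882.94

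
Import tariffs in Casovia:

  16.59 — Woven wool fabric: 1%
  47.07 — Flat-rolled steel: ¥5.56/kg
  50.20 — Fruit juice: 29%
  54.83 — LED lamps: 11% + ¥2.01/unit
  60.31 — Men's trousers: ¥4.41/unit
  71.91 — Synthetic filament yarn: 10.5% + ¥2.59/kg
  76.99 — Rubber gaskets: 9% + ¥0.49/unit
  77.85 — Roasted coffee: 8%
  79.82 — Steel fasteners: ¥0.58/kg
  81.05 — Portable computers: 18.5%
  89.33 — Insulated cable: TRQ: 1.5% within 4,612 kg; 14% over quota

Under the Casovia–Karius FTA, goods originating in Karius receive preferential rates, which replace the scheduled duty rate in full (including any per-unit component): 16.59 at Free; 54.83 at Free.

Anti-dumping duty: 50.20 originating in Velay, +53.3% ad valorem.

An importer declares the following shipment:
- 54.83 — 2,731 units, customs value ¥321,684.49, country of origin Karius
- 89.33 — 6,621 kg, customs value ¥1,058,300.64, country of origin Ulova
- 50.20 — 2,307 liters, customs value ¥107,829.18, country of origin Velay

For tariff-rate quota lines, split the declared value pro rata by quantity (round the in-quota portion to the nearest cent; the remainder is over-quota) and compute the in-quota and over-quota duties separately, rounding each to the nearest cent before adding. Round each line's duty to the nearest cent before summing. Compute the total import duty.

¥144,757.75

Line 1 (54.83, Karius, 2,731 units, ¥321,684.49):
Base rate for 54.83 is 11% + ¥2.01/unit.
Origin Karius qualifies under the Casovia–Karius agreement and 54.83 is covered: preferential rate Free applies instead.
Duty = ¥321,684.49 × 0% = ¥0.00.
Line 2 (89.33, Ulova, 6,621 kg, ¥1,058,300.64):
Code 89.33 is under a tariff-rate quota (threshold 4,612 kg). In-quota: 4,612 kg at 1.5%; over-quota: 2,009 kg at 14%.
Pro-rata value split: in-quota = ¥1,058,300.64 × 4,612/6,621 = ¥737,182.08; over-quota = ¥1,058,300.64 − ¥737,182.08 = ¥321,118.56.
In-quota duty = ¥737,182.08 × 1.5% = ¥11,057.73. Over-quota duty = ¥321,118.56 × 14% = ¥44,956.60.
Line duty = ¥11,057.73 + ¥44,956.60 = ¥56,014.33.
Line 3 (50.20, Velay, 2,307 liters, ¥107,829.18):
Base rate for 50.20 is 29%.
Additional duty on 50.20 from Velay: +53.3%. Applied ad valorem rate: 29% + 53.3% = 82.3%.
Duty = ¥107,829.18 × 82.3% = ¥88,743.42.
Total = ¥0.00 + ¥56,014.33 + ¥88,743.42 = ¥144,757.75.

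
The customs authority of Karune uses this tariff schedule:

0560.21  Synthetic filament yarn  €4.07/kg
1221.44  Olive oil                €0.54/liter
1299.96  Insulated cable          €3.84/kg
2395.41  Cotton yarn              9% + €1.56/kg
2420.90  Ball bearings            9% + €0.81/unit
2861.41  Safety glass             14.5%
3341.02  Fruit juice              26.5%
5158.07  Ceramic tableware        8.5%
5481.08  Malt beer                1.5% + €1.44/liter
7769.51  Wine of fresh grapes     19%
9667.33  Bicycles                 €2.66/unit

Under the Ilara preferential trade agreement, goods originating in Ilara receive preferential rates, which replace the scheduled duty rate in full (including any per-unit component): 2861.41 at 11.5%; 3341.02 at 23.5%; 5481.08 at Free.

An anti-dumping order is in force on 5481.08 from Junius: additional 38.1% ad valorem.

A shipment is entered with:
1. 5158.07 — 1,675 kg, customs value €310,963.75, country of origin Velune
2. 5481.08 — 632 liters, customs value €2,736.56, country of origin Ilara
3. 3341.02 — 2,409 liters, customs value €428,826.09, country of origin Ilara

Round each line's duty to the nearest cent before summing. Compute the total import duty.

Line 1 (5158.07, Velune, 1,675 kg, €310,963.75):
Base rate for 5158.07 is 8.5%.
Duty = €310,963.75 × 8.5% = €26,431.92.
Line 2 (5481.08, Ilara, 632 liters, €2,736.56):
Base rate for 5481.08 is 1.5% + €1.44/liter.
Origin Ilara qualifies under the Karune–Ilara agreement and 5481.08 is covered: preferential rate Free applies instead.
The additional-duty order on 5481.08 targets Junius, not Ilara; it does not apply.
Duty = €2,736.56 × 0% = €0.00.
Line 3 (3341.02, Ilara, 2,409 liters, €428,826.09):
Base rate for 3341.02 is 26.5%.
Origin Ilara qualifies under the Karune–Ilara agreement and 3341.02 is covered: preferential rate 23.5% applies instead.
Duty = €428,826.09 × 23.5% = €100,774.13.
Total = €26,431.92 + €0.00 + €100,774.13 = €127,206.05.

€127,206.05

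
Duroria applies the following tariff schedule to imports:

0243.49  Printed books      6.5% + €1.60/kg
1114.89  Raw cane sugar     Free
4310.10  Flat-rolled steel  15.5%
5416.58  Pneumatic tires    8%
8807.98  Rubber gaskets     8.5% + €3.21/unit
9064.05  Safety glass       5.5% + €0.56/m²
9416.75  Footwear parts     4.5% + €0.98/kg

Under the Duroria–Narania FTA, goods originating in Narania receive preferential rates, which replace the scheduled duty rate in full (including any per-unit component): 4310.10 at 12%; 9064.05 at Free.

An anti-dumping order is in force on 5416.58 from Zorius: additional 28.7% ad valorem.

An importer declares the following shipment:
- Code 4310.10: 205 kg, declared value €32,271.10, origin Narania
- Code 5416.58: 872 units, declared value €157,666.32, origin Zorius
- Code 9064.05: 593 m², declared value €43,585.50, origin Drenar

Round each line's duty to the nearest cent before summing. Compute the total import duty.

€64,465.35

Line 1 (4310.10, Narania, 205 kg, €32,271.10):
Base rate for 4310.10 is 15.5%.
Origin Narania qualifies under the Duroria–Narania agreement and 4310.10 is covered: preferential rate 12% applies instead.
Duty = €32,271.10 × 12% = €3,872.53.
Line 2 (5416.58, Zorius, 872 units, €157,666.32):
Base rate for 5416.58 is 8%.
Additional duty on 5416.58 from Zorius: +28.7%. Applied ad valorem rate: 8% + 28.7% = 36.7%.
Duty = €157,666.32 × 36.7% = €57,863.54.
Line 3 (9064.05, Drenar, 593 m², €43,585.50):
Base rate for 9064.05 is 5.5% + €0.56/m².
9064.05 has an FTA preferential rate, but origin Drenar is not Narania; base rate stands.
Duty = €43,585.50 × 5.5% + 593 × €0.56 = €2,729.28.
Total = €3,872.53 + €57,863.54 + €2,729.28 = €64,465.35.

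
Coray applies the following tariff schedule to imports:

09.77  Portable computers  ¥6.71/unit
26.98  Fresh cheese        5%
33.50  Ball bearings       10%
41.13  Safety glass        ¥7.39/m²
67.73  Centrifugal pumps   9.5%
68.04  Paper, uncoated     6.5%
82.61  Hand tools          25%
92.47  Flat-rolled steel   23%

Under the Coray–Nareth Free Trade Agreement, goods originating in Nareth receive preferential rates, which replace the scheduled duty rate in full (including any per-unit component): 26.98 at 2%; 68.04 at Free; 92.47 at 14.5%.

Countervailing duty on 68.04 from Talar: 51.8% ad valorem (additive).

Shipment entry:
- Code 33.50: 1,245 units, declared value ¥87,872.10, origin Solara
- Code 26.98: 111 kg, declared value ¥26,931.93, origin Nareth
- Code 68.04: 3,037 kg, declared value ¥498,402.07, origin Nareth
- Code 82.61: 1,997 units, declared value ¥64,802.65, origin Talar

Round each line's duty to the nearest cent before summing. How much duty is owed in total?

¥25,526.51

Line 1 (33.50, Solara, 1,245 units, ¥87,872.10):
Base rate for 33.50 is 10%.
Duty = ¥87,872.10 × 10% = ¥8,787.21.
Line 2 (26.98, Nareth, 111 kg, ¥26,931.93):
Base rate for 26.98 is 5%.
Origin Nareth qualifies under the Coray–Nareth agreement and 26.98 is covered: preferential rate 2% applies instead.
Duty = ¥26,931.93 × 2% = ¥538.64.
Line 3 (68.04, Nareth, 3,037 kg, ¥498,402.07):
Base rate for 68.04 is 6.5%.
Origin Nareth qualifies under the Coray–Nareth agreement and 68.04 is covered: preferential rate Free applies instead.
The additional-duty order on 68.04 targets Talar, not Nareth; it does not apply.
Duty = ¥498,402.07 × 0% = ¥0.00.
Line 4 (82.61, Talar, 1,997 units, ¥64,802.65):
Base rate for 82.61 is 25%.
Duty = ¥64,802.65 × 25% = ¥16,200.66.
Total = ¥8,787.21 + ¥538.64 + ¥0.00 + ¥16,200.66 = ¥25,526.51.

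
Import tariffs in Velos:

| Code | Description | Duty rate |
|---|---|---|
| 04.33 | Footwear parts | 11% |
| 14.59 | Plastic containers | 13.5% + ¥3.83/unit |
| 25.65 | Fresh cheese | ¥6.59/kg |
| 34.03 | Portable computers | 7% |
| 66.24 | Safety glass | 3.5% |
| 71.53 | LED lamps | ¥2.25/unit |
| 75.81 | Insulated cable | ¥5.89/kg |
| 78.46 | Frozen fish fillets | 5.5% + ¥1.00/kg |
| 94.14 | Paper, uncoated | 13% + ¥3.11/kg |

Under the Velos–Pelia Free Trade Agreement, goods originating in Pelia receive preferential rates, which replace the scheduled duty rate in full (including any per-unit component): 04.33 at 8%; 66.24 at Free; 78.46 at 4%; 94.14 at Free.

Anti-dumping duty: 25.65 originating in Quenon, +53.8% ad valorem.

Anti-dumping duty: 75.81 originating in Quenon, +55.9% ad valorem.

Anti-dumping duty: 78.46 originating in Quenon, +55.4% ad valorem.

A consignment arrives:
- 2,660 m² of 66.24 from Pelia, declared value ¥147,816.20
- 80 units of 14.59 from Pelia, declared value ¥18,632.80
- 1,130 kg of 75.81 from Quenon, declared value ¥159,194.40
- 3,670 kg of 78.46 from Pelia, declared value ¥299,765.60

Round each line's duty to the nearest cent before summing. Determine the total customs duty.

Line 1 (66.24, Pelia, 2,660 m², ¥147,816.20):
Base rate for 66.24 is 3.5%.
Origin Pelia qualifies under the Velos–Pelia agreement and 66.24 is covered: preferential rate Free applies instead.
Duty = ¥147,816.20 × 0% = ¥0.00.
Line 2 (14.59, Pelia, 80 units, ¥18,632.80):
Base rate for 14.59 is 13.5% + ¥3.83/unit.
Origin Pelia is the FTA partner but 14.59 is not on the preference list; base rate stands.
Duty = ¥18,632.80 × 13.5% + 80 × ¥3.83 = ¥2,821.83.
Line 3 (75.81, Quenon, 1,130 kg, ¥159,194.40):
Base rate for 75.81 is ¥5.89/kg.
Additional duty on 75.81 from Quenon: +55.9% ad valorem. Applied ad valorem rate = 55.9%.
Duty = ¥159,194.40 × 55.9% + 1,130 × ¥5.89 = ¥95,645.37.
Line 4 (78.46, Pelia, 3,670 kg, ¥299,765.60):
Base rate for 78.46 is 5.5% + ¥1.00/kg.
Origin Pelia qualifies under the Velos–Pelia agreement and 78.46 is covered: preferential rate 4% applies instead.
The additional-duty order on 78.46 targets Quenon, not Pelia; it does not apply.
Duty = ¥299,765.60 × 4% = ¥11,990.62.
Total = ¥0.00 + ¥2,821.83 + ¥95,645.37 + ¥11,990.62 = ¥110,457.82.

¥110,457.82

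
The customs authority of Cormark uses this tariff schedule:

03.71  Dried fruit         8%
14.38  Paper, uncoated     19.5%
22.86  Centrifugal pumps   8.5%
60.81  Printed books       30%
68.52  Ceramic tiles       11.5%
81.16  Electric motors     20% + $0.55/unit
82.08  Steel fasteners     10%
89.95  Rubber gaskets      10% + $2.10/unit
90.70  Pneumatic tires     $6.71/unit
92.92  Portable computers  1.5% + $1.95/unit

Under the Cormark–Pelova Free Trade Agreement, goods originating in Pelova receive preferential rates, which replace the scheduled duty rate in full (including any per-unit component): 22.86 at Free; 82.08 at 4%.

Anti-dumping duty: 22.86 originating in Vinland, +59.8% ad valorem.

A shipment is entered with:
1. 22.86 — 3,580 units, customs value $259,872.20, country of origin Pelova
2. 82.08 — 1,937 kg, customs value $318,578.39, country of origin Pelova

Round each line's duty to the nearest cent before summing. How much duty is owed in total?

$12,743.14

Line 1 (22.86, Pelova, 3,580 units, $259,872.20):
Base rate for 22.86 is 8.5%.
Origin Pelova qualifies under the Cormark–Pelova agreement and 22.86 is covered: preferential rate Free applies instead.
The additional-duty order on 22.86 targets Vinland, not Pelova; it does not apply.
Duty = $259,872.20 × 0% = $0.00.
Line 2 (82.08, Pelova, 1,937 kg, $318,578.39):
Base rate for 82.08 is 10%.
Origin Pelova qualifies under the Cormark–Pelova agreement and 82.08 is covered: preferential rate 4% applies instead.
Duty = $318,578.39 × 4% = $12,743.14.
Total = $0.00 + $12,743.14 = $12,743.14.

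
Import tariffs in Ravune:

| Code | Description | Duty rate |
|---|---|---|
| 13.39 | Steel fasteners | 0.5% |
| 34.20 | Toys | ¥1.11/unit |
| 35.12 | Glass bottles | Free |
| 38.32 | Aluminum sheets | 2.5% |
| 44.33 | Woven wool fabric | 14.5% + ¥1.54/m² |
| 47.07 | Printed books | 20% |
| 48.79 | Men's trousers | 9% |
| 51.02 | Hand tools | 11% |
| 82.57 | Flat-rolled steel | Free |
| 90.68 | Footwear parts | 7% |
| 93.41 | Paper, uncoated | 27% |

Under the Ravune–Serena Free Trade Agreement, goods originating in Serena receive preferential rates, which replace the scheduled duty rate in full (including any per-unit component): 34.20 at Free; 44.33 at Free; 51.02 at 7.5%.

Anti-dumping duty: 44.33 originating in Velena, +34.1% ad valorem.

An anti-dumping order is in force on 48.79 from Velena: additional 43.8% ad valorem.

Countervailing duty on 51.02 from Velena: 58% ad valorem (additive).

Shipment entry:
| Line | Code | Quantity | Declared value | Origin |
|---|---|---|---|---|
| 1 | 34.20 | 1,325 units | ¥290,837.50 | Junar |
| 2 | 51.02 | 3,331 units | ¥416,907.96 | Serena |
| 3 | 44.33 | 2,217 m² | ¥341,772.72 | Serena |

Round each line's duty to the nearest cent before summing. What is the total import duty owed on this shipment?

Line 1 (34.20, Junar, 1,325 units, ¥290,837.50):
Base rate for 34.20 is ¥1.11/unit.
34.20 has an FTA preferential rate, but origin Junar is not Serena; base rate stands.
Duty = 1,325 × ¥1.11 = ¥1,470.75.
Line 2 (51.02, Serena, 3,331 units, ¥416,907.96):
Base rate for 51.02 is 11%.
Origin Serena qualifies under the Ravune–Serena agreement and 51.02 is covered: preferential rate 7.5% applies instead.
The additional-duty order on 51.02 targets Velena, not Serena; it does not apply.
Duty = ¥416,907.96 × 7.5% = ¥31,268.10.
Line 3 (44.33, Serena, 2,217 m², ¥341,772.72):
Base rate for 44.33 is 14.5% + ¥1.54/m².
Origin Serena qualifies under the Ravune–Serena agreement and 44.33 is covered: preferential rate Free applies instead.
The additional-duty order on 44.33 targets Velena, not Serena; it does not apply.
Duty = ¥341,772.72 × 0% = ¥0.00.
Total = ¥1,470.75 + ¥31,268.10 + ¥0.00 = ¥32,738.85.

¥32,738.85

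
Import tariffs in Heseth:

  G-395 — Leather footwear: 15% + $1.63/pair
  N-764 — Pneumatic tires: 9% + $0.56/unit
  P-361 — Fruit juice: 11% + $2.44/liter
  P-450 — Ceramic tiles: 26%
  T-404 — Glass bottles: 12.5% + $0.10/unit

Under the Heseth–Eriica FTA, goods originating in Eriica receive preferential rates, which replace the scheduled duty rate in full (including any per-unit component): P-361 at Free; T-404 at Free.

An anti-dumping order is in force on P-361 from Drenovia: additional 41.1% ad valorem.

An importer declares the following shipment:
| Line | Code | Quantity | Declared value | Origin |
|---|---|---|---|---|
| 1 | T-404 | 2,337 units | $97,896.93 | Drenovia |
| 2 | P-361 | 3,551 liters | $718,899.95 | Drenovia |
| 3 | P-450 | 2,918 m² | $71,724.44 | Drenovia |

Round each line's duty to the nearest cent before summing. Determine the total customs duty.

$414,330.48

Line 1 (T-404, Drenovia, 2,337 units, $97,896.93):
Base rate for T-404 is 12.5% + $0.10/unit.
T-404 has an FTA preferential rate, but origin Drenovia is not Eriica; base rate stands.
Duty = $97,896.93 × 12.5% + 2,337 × $0.10 = $12,470.82.
Line 2 (P-361, Drenovia, 3,551 liters, $718,899.95):
Base rate for P-361 is 11% + $2.44/liter.
P-361 has an FTA preferential rate, but origin Drenovia is not Eriica; base rate stands.
Additional duty on P-361 from Drenovia: +41.1%. Applied ad valorem rate: 11% + 41.1% = 52.1%.
Duty = $718,899.95 × 52.1% + 3,551 × $2.44 = $383,211.31.
Line 3 (P-450, Drenovia, 2,918 m², $71,724.44):
Base rate for P-450 is 26%.
Duty = $71,724.44 × 26% = $18,648.35.
Total = $12,470.82 + $383,211.31 + $18,648.35 = $414,330.48.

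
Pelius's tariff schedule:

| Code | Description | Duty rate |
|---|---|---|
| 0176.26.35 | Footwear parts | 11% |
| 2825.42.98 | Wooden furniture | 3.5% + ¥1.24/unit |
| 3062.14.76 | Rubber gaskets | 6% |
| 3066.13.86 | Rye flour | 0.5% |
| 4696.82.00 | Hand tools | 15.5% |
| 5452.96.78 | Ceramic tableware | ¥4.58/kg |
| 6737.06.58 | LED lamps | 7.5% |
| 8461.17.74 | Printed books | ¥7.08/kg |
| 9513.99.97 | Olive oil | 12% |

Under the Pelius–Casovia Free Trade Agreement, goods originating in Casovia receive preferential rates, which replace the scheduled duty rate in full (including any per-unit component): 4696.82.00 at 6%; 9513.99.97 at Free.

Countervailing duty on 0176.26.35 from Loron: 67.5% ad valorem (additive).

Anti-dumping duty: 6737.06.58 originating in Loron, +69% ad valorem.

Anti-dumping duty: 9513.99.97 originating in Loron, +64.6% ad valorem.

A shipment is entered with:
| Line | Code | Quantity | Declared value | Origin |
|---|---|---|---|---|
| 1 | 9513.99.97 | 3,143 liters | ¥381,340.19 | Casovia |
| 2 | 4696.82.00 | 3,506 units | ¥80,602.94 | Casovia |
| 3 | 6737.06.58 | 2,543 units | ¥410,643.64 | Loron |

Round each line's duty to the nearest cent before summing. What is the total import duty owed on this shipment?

Line 1 (9513.99.97, Casovia, 3,143 liters, ¥381,340.19):
Base rate for 9513.99.97 is 12%.
Origin Casovia qualifies under the Pelius–Casovia agreement and 9513.99.97 is covered: preferential rate Free applies instead.
The additional-duty order on 9513.99.97 targets Loron, not Casovia; it does not apply.
Duty = ¥381,340.19 × 0% = ¥0.00.
Line 2 (4696.82.00, Casovia, 3,506 units, ¥80,602.94):
Base rate for 4696.82.00 is 15.5%.
Origin Casovia qualifies under the Pelius–Casovia agreement and 4696.82.00 is covered: preferential rate 6% applies instead.
Duty = ¥80,602.94 × 6% = ¥4,836.18.
Line 3 (6737.06.58, Loron, 2,543 units, ¥410,643.64):
Base rate for 6737.06.58 is 7.5%.
Additional duty on 6737.06.58 from Loron: +69%. Applied ad valorem rate: 7.5% + 69% = 76.5%.
Duty = ¥410,643.64 × 76.5% = ¥314,142.38.
Total = ¥0.00 + ¥4,836.18 + ¥314,142.38 = ¥318,978.56.

¥318,978.56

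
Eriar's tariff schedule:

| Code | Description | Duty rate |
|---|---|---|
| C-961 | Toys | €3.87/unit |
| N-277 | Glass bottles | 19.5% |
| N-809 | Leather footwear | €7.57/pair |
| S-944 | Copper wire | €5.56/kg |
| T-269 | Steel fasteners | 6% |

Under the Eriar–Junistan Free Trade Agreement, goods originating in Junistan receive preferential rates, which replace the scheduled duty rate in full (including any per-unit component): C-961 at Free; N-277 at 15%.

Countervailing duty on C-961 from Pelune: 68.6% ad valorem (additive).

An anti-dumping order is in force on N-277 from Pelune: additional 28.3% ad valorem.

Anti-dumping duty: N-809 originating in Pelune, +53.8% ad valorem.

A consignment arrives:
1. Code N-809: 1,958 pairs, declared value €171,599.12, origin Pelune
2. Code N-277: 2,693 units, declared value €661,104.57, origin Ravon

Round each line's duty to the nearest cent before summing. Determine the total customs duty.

€236,057.78

Line 1 (N-809, Pelune, 1,958 pairs, €171,599.12):
Base rate for N-809 is €7.57/pair.
Additional duty on N-809 from Pelune: +53.8% ad valorem. Applied ad valorem rate = 53.8%.
Duty = €171,599.12 × 53.8% + 1,958 × €7.57 = €107,142.39.
Line 2 (N-277, Ravon, 2,693 units, €661,104.57):
Base rate for N-277 is 19.5%.
N-277 has an FTA preferential rate, but origin Ravon is not Junistan; base rate stands.
The additional-duty order on N-277 targets Pelune, not Ravon; it does not apply.
Duty = €661,104.57 × 19.5% = €128,915.39.
Total = €107,142.39 + €128,915.39 = €236,057.78.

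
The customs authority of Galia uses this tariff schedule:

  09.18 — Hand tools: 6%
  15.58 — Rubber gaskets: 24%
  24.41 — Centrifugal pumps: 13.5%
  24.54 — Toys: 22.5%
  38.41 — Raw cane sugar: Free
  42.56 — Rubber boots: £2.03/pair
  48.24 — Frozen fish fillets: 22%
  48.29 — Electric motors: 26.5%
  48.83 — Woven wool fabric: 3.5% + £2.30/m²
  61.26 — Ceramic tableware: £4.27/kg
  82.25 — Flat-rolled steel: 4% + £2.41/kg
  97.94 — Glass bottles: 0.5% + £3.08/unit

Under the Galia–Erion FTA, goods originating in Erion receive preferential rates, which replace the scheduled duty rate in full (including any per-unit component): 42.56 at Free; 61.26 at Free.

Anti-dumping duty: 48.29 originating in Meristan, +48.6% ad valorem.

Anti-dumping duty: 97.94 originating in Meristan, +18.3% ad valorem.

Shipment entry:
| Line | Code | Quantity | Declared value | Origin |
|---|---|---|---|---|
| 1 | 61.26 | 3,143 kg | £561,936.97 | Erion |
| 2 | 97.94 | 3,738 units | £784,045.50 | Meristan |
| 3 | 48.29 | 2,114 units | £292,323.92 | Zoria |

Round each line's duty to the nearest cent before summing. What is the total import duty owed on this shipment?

£236,379.43

Line 1 (61.26, Erion, 3,143 kg, £561,936.97):
Base rate for 61.26 is £4.27/kg.
Origin Erion qualifies under the Galia–Erion agreement and 61.26 is covered: preferential rate Free applies instead.
Duty = £561,936.97 × 0% = £0.00.
Line 2 (97.94, Meristan, 3,738 units, £784,045.50):
Base rate for 97.94 is 0.5% + £3.08/unit.
Additional duty on 97.94 from Meristan: +18.3%. Applied ad valorem rate: 0.5% + 18.3% = 18.8%.
Duty = £784,045.50 × 18.8% + 3,738 × £3.08 = £158,913.59.
Line 3 (48.29, Zoria, 2,114 units, £292,323.92):
Base rate for 48.29 is 26.5%.
The additional-duty order on 48.29 targets Meristan, not Zoria; it does not apply.
Duty = £292,323.92 × 26.5% = £77,465.84.
Total = £0.00 + £158,913.59 + £77,465.84 = £236,379.43.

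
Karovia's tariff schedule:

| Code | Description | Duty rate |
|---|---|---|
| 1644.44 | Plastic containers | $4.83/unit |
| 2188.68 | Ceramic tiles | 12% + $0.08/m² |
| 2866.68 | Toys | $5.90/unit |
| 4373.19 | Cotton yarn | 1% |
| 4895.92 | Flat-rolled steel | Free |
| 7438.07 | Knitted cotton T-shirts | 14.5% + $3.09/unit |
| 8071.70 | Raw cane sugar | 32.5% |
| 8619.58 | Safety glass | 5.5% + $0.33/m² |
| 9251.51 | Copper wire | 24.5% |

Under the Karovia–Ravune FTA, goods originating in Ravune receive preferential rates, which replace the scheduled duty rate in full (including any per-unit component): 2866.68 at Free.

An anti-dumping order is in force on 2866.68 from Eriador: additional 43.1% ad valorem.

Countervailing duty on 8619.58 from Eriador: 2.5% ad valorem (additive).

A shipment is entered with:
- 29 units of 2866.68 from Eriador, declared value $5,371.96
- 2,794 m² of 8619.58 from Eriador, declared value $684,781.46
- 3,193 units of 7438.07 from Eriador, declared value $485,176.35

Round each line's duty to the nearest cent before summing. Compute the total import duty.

$138,407.89

Line 1 (2866.68, Eriador, 29 units, $5,371.96):
Base rate for 2866.68 is $5.90/unit.
2866.68 has an FTA preferential rate, but origin Eriador is not Ravune; base rate stands.
Additional duty on 2866.68 from Eriador: +43.1% ad valorem. Applied ad valorem rate = 43.1%.
Duty = $5,371.96 × 43.1% + 29 × $5.90 = $2,486.41.
Line 2 (8619.58, Eriador, 2,794 m², $684,781.46):
Base rate for 8619.58 is 5.5% + $0.33/m².
Additional duty on 8619.58 from Eriador: +2.5%. Applied ad valorem rate: 5.5% + 2.5% = 8%.
Duty = $684,781.46 × 8% + 2,794 × $0.33 = $55,704.54.
Line 3 (7438.07, Eriador, 3,193 units, $485,176.35):
Base rate for 7438.07 is 14.5% + $3.09/unit.
Duty = $485,176.35 × 14.5% + 3,193 × $3.09 = $80,216.94.
Total = $2,486.41 + $55,704.54 + $80,216.94 = $138,407.89.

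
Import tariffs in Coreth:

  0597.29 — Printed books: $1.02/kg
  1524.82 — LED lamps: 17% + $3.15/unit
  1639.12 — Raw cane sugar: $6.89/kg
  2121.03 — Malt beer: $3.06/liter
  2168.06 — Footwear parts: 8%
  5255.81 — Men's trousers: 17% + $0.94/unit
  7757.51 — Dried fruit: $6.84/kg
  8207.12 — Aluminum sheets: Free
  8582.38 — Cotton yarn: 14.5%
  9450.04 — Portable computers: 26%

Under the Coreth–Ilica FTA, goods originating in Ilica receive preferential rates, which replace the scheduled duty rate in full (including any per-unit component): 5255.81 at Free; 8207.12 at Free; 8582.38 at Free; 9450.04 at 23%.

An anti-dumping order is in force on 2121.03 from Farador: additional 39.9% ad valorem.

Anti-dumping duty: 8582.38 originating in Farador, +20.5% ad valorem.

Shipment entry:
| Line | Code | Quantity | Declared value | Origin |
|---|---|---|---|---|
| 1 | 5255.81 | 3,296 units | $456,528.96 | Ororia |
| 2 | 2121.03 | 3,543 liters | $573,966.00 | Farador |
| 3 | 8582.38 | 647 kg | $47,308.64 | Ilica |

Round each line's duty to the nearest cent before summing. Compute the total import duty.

Line 1 (5255.81, Ororia, 3,296 units, $456,528.96):
Base rate for 5255.81 is 17% + $0.94/unit.
5255.81 has an FTA preferential rate, but origin Ororia is not Ilica; base rate stands.
Duty = $456,528.96 × 17% + 3,296 × $0.94 = $80,708.16.
Line 2 (2121.03, Farador, 3,543 liters, $573,966.00):
Base rate for 2121.03 is $3.06/liter.
Additional duty on 2121.03 from Farador: +39.9% ad valorem. Applied ad valorem rate = 39.9%.
Duty = $573,966.00 × 39.9% + 3,543 × $3.06 = $239,854.01.
Line 3 (8582.38, Ilica, 647 kg, $47,308.64):
Base rate for 8582.38 is 14.5%.
Origin Ilica qualifies under the Coreth–Ilica agreement and 8582.38 is covered: preferential rate Free applies instead.
The additional-duty order on 8582.38 targets Farador, not Ilica; it does not apply.
Duty = $47,308.64 × 0% = $0.00.
Total = $80,708.16 + $239,854.01 + $0.00 = $320,562.17.

$320,562.17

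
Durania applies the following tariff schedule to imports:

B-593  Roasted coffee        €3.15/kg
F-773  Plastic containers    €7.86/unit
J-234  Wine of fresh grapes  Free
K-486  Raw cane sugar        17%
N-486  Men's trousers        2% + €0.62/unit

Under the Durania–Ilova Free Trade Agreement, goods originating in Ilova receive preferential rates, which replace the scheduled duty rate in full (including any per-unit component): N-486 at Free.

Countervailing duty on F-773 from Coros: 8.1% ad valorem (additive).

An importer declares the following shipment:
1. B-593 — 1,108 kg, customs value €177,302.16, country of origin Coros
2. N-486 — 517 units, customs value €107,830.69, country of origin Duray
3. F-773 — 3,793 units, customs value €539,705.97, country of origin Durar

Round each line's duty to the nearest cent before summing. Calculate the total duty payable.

€35,780.33

Line 1 (B-593, Coros, 1,108 kg, €177,302.16):
Base rate for B-593 is €3.15/kg.
Duty = 1,108 × €3.15 = €3,490.20.
Line 2 (N-486, Duray, 517 units, €107,830.69):
Base rate for N-486 is 2% + €0.62/unit.
N-486 has an FTA preferential rate, but origin Duray is not Ilova; base rate stands.
Duty = €107,830.69 × 2% + 517 × €0.62 = €2,477.15.
Line 3 (F-773, Durar, 3,793 units, €539,705.97):
Base rate for F-773 is €7.86/unit.
The additional-duty order on F-773 targets Coros, not Durar; it does not apply.
Duty = 3,793 × €7.86 = €29,812.98.
Total = €3,490.20 + €2,477.15 + €29,812.98 = €35,780.33.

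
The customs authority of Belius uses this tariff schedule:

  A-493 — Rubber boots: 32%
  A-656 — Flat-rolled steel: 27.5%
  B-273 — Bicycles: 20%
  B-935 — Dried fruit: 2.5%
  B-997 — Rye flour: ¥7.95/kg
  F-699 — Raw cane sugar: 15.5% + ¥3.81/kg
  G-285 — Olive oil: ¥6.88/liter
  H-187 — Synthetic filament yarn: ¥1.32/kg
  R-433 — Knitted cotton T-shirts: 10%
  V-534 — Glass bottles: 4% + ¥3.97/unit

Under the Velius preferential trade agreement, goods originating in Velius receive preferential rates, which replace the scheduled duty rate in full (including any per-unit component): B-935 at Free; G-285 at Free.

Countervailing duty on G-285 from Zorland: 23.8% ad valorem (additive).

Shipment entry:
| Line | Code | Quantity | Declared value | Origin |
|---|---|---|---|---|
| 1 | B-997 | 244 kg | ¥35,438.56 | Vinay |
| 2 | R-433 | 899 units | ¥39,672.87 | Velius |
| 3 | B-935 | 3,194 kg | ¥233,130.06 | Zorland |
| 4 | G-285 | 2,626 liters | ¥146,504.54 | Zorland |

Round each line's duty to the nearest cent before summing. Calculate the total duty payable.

¥64,670.30

Line 1 (B-997, Vinay, 244 kg, ¥35,438.56):
Base rate for B-997 is ¥7.95/kg.
Duty = 244 × ¥7.95 = ¥1,939.80.
Line 2 (R-433, Velius, 899 units, ¥39,672.87):
Base rate for R-433 is 10%.
Origin Velius is the FTA partner but R-433 is not on the preference list; base rate stands.
Duty = ¥39,672.87 × 10% = ¥3,967.29.
Line 3 (B-935, Zorland, 3,194 kg, ¥233,130.06):
Base rate for B-935 is 2.5%.
B-935 has an FTA preferential rate, but origin Zorland is not Velius; base rate stands.
Duty = ¥233,130.06 × 2.5% = ¥5,828.25.
Line 4 (G-285, Zorland, 2,626 liters, ¥146,504.54):
Base rate for G-285 is ¥6.88/liter.
G-285 has an FTA preferential rate, but origin Zorland is not Velius; base rate stands.
Additional duty on G-285 from Zorland: +23.8% ad valorem. Applied ad valorem rate = 23.8%.
Duty = ¥146,504.54 × 23.8% + 2,626 × ¥6.88 = ¥52,934.96.
Total = ¥1,939.80 + ¥3,967.29 + ¥5,828.25 + ¥52,934.96 = ¥64,670.30.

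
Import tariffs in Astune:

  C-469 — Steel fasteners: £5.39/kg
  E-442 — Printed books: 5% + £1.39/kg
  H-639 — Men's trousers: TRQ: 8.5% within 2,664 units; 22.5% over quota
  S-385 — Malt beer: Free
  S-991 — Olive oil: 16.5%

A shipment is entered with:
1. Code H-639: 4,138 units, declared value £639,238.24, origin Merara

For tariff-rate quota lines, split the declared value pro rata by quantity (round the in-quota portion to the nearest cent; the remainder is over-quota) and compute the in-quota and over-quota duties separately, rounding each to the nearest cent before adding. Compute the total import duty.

£86,213.74

Line 1 (H-639, Merara, 4,138 units, £639,238.24):
Code H-639 is under a tariff-rate quota (threshold 2,664 units). In-quota: 2,664 units at 8.5%; over-quota: 1,474 units at 22.5%.
Pro-rata value split: in-quota = £639,238.24 × 2,664/4,138 = £411,534.72; over-quota = £639,238.24 − £411,534.72 = £227,703.52.
In-quota duty = £411,534.72 × 8.5% = £34,980.45. Over-quota duty = £227,703.52 × 22.5% = £51,233.29.
Line duty = £34,980.45 + £51,233.29 = £86,213.74.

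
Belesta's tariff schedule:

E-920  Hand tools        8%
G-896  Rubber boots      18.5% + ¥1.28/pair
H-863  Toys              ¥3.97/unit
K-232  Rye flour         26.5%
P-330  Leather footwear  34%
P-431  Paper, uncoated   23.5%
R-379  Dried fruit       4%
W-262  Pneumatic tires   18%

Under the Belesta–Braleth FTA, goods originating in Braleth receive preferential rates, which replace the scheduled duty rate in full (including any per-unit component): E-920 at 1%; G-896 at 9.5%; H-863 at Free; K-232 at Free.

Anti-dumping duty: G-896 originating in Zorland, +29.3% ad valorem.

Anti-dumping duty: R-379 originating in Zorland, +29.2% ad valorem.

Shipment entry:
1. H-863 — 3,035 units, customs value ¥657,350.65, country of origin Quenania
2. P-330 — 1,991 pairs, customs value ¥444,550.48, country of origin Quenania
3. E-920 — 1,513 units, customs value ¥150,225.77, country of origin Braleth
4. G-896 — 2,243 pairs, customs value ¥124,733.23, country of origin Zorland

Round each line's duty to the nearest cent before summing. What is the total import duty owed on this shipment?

¥227,191.89

Line 1 (H-863, Quenania, 3,035 units, ¥657,350.65):
Base rate for H-863 is ¥3.97/unit.
H-863 has an FTA preferential rate, but origin Quenania is not Braleth; base rate stands.
Duty = 3,035 × ¥3.97 = ¥12,048.95.
Line 2 (P-330, Quenania, 1,991 pairs, ¥444,550.48):
Base rate for P-330 is 34%.
Duty = ¥444,550.48 × 34% = ¥151,147.16.
Line 3 (E-920, Braleth, 1,513 units, ¥150,225.77):
Base rate for E-920 is 8%.
Origin Braleth qualifies under the Belesta–Braleth agreement and E-920 is covered: preferential rate 1% applies instead.
Duty = ¥150,225.77 × 1% = ¥1,502.26.
Line 4 (G-896, Zorland, 2,243 pairs, ¥124,733.23):
Base rate for G-896 is 18.5% + ¥1.28/pair.
G-896 has an FTA preferential rate, but origin Zorland is not Braleth; base rate stands.
Additional duty on G-896 from Zorland: +29.3%. Applied ad valorem rate: 18.5% + 29.3% = 47.8%.
Duty = ¥124,733.23 × 47.8% + 2,243 × ¥1.28 = ¥62,493.52.
Total = ¥12,048.95 + ¥151,147.16 + ¥1,502.26 + ¥62,493.52 = ¥227,191.89.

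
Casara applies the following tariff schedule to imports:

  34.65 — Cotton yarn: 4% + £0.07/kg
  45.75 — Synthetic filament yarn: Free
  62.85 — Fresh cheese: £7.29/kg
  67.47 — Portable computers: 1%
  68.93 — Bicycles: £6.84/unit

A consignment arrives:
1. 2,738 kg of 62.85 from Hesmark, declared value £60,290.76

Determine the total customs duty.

Line 1 (62.85, Hesmark, 2,738 kg, £60,290.76):
Base rate for 62.85 is £7.29/kg.
Duty = 2,738 × £7.29 = £19,960.02.

£19,960.02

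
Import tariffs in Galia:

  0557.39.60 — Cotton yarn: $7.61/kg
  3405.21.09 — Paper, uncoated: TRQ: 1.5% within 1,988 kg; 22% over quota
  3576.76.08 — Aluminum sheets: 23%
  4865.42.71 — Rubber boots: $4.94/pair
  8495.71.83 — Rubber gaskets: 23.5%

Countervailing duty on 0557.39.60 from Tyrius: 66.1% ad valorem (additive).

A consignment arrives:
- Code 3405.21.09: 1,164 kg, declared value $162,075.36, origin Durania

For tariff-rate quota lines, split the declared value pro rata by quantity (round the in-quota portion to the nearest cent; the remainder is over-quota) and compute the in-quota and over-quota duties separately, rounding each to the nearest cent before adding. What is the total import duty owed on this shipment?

$2,431.13

Line 1 (3405.21.09, Durania, 1,164 kg, $162,075.36):
Code 3405.21.09 is under a tariff-rate quota (threshold 1,988 kg). Quantity 1,164 kg is within the quota, so the in-quota rate 1.5% applies to the full value.
Duty = $162,075.36 × 1.5% = $2,431.13.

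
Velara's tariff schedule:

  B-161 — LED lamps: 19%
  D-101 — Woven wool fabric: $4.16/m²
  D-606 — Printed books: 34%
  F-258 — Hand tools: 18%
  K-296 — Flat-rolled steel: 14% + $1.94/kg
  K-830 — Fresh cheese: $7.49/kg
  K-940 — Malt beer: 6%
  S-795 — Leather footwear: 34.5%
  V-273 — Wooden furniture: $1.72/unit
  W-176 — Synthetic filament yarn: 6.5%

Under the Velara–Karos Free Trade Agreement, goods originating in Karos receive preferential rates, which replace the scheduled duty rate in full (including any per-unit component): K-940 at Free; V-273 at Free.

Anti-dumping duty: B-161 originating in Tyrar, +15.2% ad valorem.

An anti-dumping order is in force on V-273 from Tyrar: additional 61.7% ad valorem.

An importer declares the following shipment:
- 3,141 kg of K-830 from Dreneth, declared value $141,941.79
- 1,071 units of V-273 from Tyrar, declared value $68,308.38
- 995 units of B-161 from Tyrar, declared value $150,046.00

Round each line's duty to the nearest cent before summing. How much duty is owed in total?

Line 1 (K-830, Dreneth, 3,141 kg, $141,941.79):
Base rate for K-830 is $7.49/kg.
Duty = 3,141 × $7.49 = $23,526.09.
Line 2 (V-273, Tyrar, 1,071 units, $68,308.38):
Base rate for V-273 is $1.72/unit.
V-273 has an FTA preferential rate, but origin Tyrar is not Karos; base rate stands.
Additional duty on V-273 from Tyrar: +61.7% ad valorem. Applied ad valorem rate = 61.7%.
Duty = $68,308.38 × 61.7% + 1,071 × $1.72 = $43,988.39.
Line 3 (B-161, Tyrar, 995 units, $150,046.00):
Base rate for B-161 is 19%.
Additional duty on B-161 from Tyrar: +15.2%. Applied ad valorem rate: 19% + 15.2% = 34.2%.
Duty = $150,046.00 × 34.2% = $51,315.73.
Total = $23,526.09 + $43,988.39 + $51,315.73 = $118,830.21.

$118,830.21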